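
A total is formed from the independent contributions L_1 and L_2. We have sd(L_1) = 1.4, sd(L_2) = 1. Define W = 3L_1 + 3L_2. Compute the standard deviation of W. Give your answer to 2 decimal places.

var(L_1) = 1.96, var(L_2) = 1
By independence, var(W) = (3)²var(L_1) + (3)²var(L_2)
= (3)²·1.96 + (3)²·1 = 26.64
sd(W) = √26.64 ≈ 5.16

5.16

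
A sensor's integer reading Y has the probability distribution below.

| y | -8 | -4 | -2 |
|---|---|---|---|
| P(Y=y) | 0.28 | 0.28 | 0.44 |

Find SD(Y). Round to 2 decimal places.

E[Y] = (-8)(0.28) + (-4)(0.28) + (-2)(0.44) = -4.24
E[Y²] = (-8)²(0.28) + (-4)²(0.28) + (-2)²(0.44) = 24.16
Var(Y) = E[Y²] − (E[Y])² = 24.16 − (-4.24)² = 6.1824
SD(Y) = √6.1824 ≈ 2.49

2.49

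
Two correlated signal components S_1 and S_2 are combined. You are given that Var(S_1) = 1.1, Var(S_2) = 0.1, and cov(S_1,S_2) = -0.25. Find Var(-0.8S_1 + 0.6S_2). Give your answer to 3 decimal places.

0.980

Var(-0.8S_1 + 0.6S_2) = (-0.8)²·Var(S_1) + (0.6)²·Var(S_2) + 2·(-0.8)·(0.6)·cov(S_1,S_2)
= 0.64·1.1 + 0.36·0.1 + -0.96·-0.25 = 0.98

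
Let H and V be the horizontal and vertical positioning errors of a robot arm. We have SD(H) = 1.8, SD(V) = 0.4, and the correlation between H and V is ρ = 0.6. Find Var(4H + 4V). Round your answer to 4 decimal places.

68.2240

Var(H) = (1.8)² = 3.24;  Var(V) = (0.4)² = 0.16
cov(H,V) = ρ·SD(H)·SD(V) = 0.6·1.8·0.4 = 0.432
Var(4H + 4V) = (4)²·Var(H) + (4)²·Var(V) + 2·(4)·(4)·cov(H,V)
= 16·3.24 + 16·0.16 + 32·0.432 = 68.224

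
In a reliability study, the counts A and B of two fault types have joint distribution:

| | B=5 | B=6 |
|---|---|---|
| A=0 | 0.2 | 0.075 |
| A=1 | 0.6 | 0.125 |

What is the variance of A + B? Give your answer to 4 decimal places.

0.3194

E[A] = 0.725,  E[B] = 5.2,  E[AB] = 3.75
Var(A) = 0.725 − (0.725)² = 0.199375;  Var(B) = 27.2 − (5.2)² = 0.16
cov(A,B) = 3.75 − (0.725)(5.2) = -0.02
Var(A + B) = (1)²·0.199375 + (1)²·0.16 + 2·(1)·(1)·-0.02 = 0.319375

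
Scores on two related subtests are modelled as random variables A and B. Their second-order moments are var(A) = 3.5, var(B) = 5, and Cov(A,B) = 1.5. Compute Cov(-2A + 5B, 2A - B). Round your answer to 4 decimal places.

Cov(-2A + 5B, 2A - B) = (-2)(2)var(A) + (5)(-1)var(B) + [(-2)(-1) + (5)(2)]Cov(A,B)
= -4·3.5 + -5·5 + 12·1.5 = -21

-21.0000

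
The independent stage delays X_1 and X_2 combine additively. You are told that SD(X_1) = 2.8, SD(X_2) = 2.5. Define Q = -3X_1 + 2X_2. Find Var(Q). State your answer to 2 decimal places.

Var(X_1) = 7.84, Var(X_2) = 6.25
By independence, Var(Q) = (-3)²Var(X_1) + (2)²Var(X_2)
= (-3)²·7.84 + (2)²·6.25 = 95.56

95.56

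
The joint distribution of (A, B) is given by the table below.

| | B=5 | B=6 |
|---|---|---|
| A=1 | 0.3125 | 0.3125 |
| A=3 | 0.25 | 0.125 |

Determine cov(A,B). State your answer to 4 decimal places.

E[A] = 1.75,  E[B] = 5.4375
E[AB] = 9.4375
cov(A,B) = E[AB] − E[A]E[B] = 9.4375 − (1.75)(5.4375) = -0.078125

-0.0781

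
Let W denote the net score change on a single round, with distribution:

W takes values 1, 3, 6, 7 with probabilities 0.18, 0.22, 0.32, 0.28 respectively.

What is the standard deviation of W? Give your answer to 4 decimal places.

2.2631

E[W] = (1)(0.18) + (3)(0.22) + (6)(0.32) + (7)(0.28) = 4.72
E[W²] = (1)²(0.18) + (3)²(0.22) + (6)²(0.32) + (7)²(0.28) = 27.4
var(W) = E[W²] − (E[W])² = 27.4 − (4.72)² = 5.1216
σ(W) = √5.1216 ≈ 2.2631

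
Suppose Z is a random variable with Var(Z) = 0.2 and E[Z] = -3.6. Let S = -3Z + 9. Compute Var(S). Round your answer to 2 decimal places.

1.80

Var(-3Z + 9) = (-3)²·Var(Z) = 9·0.2 = 1.8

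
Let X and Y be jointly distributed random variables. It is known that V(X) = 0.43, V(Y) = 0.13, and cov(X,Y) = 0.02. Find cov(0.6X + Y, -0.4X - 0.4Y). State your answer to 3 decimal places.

cov(0.6X + Y, -0.4X - 0.4Y) = (0.6)(-0.4)V(X) + (1)(-0.4)V(Y) + [(0.6)(-0.4) + (1)(-0.4)]cov(X,Y)
= -0.24·0.43 + -0.4·0.13 + -0.64·0.02 = -0.168

-0.168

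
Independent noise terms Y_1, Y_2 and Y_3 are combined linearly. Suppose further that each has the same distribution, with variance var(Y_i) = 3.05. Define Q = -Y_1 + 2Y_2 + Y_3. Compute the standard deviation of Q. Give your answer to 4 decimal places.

4.2778

By independence, var(Q) = (-1)²var(Y_1) + (2)²var(Y_2) + (1)²var(Y_3)
= (-1)²·3.05 + (2)²·3.05 + (1)²·3.05 = 18.3
sd(Q) = √18.3 ≈ 4.2778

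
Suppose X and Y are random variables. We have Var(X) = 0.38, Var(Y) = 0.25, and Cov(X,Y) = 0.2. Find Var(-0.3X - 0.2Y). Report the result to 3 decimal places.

0.068

Var(-0.3X - 0.2Y) = (-0.3)²·Var(X) + (-0.2)²·Var(Y) + 2·(-0.3)·(-0.2)·Cov(X,Y)
= 0.09·0.38 + 0.04·0.25 + 0.12·0.2 = 0.0682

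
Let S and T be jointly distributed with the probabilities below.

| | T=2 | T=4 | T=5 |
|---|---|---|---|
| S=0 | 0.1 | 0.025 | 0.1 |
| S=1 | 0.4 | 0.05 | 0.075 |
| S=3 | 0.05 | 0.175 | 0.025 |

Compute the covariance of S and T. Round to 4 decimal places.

E[S] = 1.275,  E[T] = 3.1
E[ST] = 4.15
cov(S,T) = E[ST] − E[S]E[T] = 4.15 − (1.275)(3.1) = 0.1975

0.1975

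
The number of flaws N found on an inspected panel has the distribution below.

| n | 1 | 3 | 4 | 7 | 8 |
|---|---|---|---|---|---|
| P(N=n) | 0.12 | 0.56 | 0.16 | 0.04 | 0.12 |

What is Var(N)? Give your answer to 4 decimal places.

E[N] = (1)(0.12) + (3)(0.56) + (4)(0.16) + (7)(0.04) + (8)(0.12) = 3.68
E[N²] = (1)²(0.12) + (3)²(0.56) + (4)²(0.16) + (7)²(0.04) + (8)²(0.12) = 17.36
Var(N) = E[N²] − (E[N])² = 17.36 − (3.68)² = 3.8176

3.8176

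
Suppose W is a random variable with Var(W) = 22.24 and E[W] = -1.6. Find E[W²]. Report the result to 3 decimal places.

24.800

E[W²] = Var(W) + (E[W])² = 22.24 + (-1.6)² = 24.8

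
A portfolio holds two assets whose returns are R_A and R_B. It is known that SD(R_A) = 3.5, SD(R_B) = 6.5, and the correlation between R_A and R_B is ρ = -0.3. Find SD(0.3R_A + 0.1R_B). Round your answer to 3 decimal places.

1.056

Var(R_A) = (3.5)² = 12.25;  Var(R_B) = (6.5)² = 42.25
Cov(R_A,R_B) = ρ·SD(R_A)·SD(R_B) = -0.3·3.5·6.5 = -6.825
Var(0.3R_A + 0.1R_B) = (0.3)²·Var(R_A) + (0.1)²·Var(R_B) + 2·(0.3)·(0.1)·Cov(R_A,R_B)
= 0.09·12.25 + 0.01·42.25 + 0.06·-6.825 = 1.1155
SD(0.3R_A + 0.1R_B) = √1.1155 ≈ 1.056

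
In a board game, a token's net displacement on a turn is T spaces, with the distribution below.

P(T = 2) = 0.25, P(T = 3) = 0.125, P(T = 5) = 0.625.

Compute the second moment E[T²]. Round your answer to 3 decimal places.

E[T²] = (2)²(0.25) + (3)²(0.125) + (5)²(0.625) = 17.75

17.750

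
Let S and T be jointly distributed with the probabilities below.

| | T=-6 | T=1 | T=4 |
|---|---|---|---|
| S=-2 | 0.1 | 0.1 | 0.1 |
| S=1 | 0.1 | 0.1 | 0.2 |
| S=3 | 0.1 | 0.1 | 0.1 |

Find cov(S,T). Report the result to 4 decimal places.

E[S] = 0.7,  E[T] = 0.1
E[ST] = 0.2
cov(S,T) = E[ST] − E[S]E[T] = 0.2 − (0.7)(0.1) = 0.13

0.1300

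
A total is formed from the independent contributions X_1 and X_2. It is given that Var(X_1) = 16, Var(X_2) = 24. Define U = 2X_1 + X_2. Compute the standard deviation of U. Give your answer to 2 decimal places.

By independence, Var(U) = (2)²Var(X_1) + (1)²Var(X_2)
= (2)²·16 + (1)²·24 = 88
SD(U) = √88 ≈ 9.38

9.38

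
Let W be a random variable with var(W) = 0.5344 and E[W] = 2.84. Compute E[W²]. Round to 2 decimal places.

E[W²] = var(W) + (E[W])² = 0.5344 + (2.84)² = 8.6

8.60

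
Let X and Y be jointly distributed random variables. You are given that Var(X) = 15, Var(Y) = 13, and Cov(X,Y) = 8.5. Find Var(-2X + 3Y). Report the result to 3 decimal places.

75.000

Var(-2X + 3Y) = (-2)²·Var(X) + (3)²·Var(Y) + 2·(-2)·(3)·Cov(X,Y)
= 4·15 + 9·13 + -12·8.5 = 75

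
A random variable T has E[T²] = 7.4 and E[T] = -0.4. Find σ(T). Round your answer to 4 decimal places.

2.6907

Var(T) = 7.4 − (-0.4)² = 7.24
σ(T) = √7.24 ≈ 2.6907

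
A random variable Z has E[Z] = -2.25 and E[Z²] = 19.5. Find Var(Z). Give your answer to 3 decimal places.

14.438

Var(Z) = 19.5 − (-2.25)² = 14.4375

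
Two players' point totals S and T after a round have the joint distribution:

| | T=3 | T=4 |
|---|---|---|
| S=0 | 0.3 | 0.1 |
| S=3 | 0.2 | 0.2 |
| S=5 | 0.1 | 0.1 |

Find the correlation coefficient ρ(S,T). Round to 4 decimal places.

0.2316

E[S] = 2.2,  E[T] = 3.4
E[ST] = 7.7
Cov(S,T) = E[ST] − E[S]E[T] = 7.7 − (2.2)(3.4) = 0.22
V(S) = 3.76,  V(T) = 0.24
ρ = 0.22 / √(3.76·0.24) ≈ 0.2316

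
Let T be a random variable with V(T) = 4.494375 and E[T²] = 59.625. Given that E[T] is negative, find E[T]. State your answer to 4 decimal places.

-7.4250

(E[T])² = E[T²] − V(T) = 59.625 − 4.494375 = 55.130625
E[T] = −√55.130625 = -7.425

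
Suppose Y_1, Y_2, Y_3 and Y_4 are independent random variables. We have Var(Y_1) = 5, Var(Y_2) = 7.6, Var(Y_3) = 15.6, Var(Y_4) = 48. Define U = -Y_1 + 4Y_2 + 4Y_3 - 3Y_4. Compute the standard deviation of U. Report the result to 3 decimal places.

By independence, Var(U) = (-1)²Var(Y_1) + (4)²Var(Y_2) + (4)²Var(Y_3) + (-3)²Var(Y_4)
= (-1)²·5 + (4)²·7.6 + (4)²·15.6 + (-3)²·48 = 808.2
SD(U) = √808.2 ≈ 28.429

28.429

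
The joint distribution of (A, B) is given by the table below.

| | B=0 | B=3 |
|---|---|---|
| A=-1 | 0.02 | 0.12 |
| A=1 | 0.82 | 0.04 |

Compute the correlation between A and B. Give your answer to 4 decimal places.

-0.7673

E[A] = 0.72,  E[B] = 0.48
E[AB] = -0.24
cov(A,B) = E[AB] − E[A]E[B] = -0.24 − (0.72)(0.48) = -0.5856
V(A) = 0.4816,  V(B) = 1.2096
ρ = -0.5856 / √(0.4816·1.2096) ≈ -0.7673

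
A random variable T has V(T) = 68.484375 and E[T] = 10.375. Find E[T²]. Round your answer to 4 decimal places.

E[T²] = V(T) + (E[T])² = 68.484375 + (10.375)² = 176.125

176.1250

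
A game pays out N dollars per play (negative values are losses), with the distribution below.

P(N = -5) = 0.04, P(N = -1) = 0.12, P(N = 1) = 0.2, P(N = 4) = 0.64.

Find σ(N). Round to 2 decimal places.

E[N] = (-5)(0.04) + (-1)(0.12) + (1)(0.2) + (4)(0.64) = 2.44
E[N²] = (-5)²(0.04) + (-1)²(0.12) + (1)²(0.2) + (4)²(0.64) = 11.56
var(N) = E[N²] − (E[N])² = 11.56 − (2.44)² = 5.6064
σ(N) = √5.6064 ≈ 2.37

2.37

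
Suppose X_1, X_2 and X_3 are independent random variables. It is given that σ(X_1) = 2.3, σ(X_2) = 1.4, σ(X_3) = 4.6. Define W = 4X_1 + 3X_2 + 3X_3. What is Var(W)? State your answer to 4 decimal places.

Var(X_1) = 5.29, Var(X_2) = 1.96, Var(X_3) = 21.16
By independence, Var(W) = (4)²Var(X_1) + (3)²Var(X_2) + (3)²Var(X_3)
= (4)²·5.29 + (3)²·1.96 + (3)²·21.16 = 292.72

292.7200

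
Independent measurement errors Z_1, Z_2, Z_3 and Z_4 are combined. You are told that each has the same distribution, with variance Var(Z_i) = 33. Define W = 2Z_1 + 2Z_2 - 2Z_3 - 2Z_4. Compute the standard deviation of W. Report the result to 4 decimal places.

By independence, Var(W) = (2)²Var(Z_1) + (2)²Var(Z_2) + (-2)²Var(Z_3) + (-2)²Var(Z_4)
= (2)²·33 + (2)²·33 + (-2)²·33 + (-2)²·33 = 528
sd(W) = √528 ≈ 22.9783

22.9783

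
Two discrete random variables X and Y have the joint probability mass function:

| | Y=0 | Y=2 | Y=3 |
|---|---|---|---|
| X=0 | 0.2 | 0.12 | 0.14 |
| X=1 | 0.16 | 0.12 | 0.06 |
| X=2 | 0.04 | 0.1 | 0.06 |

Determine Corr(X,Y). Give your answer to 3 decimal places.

0.103

E[X] = 0.74,  E[Y] = 1.46
E[XY] = 1.18
Cov(X,Y) = E[XY] − E[X]E[Y] = 1.18 − (0.74)(1.46) = 0.0996
Var(X) = 0.5924,  Var(Y) = 1.5684
ρ = 0.0996 / √(0.5924·1.5684) ≈ 0.103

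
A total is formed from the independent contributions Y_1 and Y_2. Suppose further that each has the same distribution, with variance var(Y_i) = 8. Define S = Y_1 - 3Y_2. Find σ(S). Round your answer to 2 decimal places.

8.94

By independence, var(S) = (1)²var(Y_1) + (-3)²var(Y_2)
= (1)²·8 + (-3)²·8 = 80
σ(S) = √80 ≈ 8.94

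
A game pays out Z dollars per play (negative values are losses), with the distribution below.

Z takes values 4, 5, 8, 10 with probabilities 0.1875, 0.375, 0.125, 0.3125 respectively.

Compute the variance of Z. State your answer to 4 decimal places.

6.0625

E[Z] = (4)(0.1875) + (5)(0.375) + (8)(0.125) + (10)(0.3125) = 6.75
E[Z²] = (4)²(0.1875) + (5)²(0.375) + (8)²(0.125) + (10)²(0.3125) = 51.625
Var(Z) = E[Z²] − (E[Z])² = 51.625 − (6.75)² = 6.0625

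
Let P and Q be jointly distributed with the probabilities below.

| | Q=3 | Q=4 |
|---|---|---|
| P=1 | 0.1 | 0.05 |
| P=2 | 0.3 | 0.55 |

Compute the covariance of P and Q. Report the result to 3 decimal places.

E[P] = 1.85,  E[Q] = 3.6
E[PQ] = 6.7
Cov(P,Q) = E[PQ] − E[P]E[Q] = 6.7 − (1.85)(3.6) = 0.04

0.040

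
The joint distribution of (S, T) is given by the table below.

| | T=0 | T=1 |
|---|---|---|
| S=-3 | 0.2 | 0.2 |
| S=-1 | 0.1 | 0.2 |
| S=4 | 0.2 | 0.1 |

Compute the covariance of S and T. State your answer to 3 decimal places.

E[S] = -0.3,  E[T] = 0.5
E[ST] = -0.4
Cov(S,T) = E[ST] − E[S]E[T] = -0.4 − (-0.3)(0.5) = -0.25

-0.250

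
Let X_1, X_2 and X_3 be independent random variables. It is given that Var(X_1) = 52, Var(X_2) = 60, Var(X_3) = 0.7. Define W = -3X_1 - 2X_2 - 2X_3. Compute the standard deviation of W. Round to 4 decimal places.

26.6608

By independence, Var(W) = (-3)²Var(X_1) + (-2)²Var(X_2) + (-2)²Var(X_3)
= (-3)²·52 + (-2)²·60 + (-2)²·0.7 = 710.8
SD(W) = √710.8 ≈ 26.6608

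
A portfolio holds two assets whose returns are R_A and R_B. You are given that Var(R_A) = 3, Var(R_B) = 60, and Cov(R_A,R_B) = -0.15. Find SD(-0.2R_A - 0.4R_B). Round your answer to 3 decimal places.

Var(-0.2R_A - 0.4R_B) = (-0.2)²·Var(R_A) + (-0.4)²·Var(R_B) + 2·(-0.2)·(-0.4)·Cov(R_A,R_B)
= 0.04·3 + 0.16·60 + 0.16·-0.15 = 9.696
SD(-0.2R_A - 0.4R_B) = √9.696 ≈ 3.114

3.114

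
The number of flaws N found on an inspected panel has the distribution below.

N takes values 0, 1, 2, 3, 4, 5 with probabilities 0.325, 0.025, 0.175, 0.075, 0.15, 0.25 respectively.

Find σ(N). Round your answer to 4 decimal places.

2.0118

E[N] = (0)(0.325) + (1)(0.025) + (2)(0.175) + (3)(0.075) + (4)(0.15) + (5)(0.25) = 2.45
E[N²] = (0)²(0.325) + (1)²(0.025) + (2)²(0.175) + (3)²(0.075) + (4)²(0.15) + (5)²(0.25) = 10.05
Var(N) = E[N²] − (E[N])² = 10.05 − (2.45)² = 4.0475
σ(N) = √4.0475 ≈ 2.0118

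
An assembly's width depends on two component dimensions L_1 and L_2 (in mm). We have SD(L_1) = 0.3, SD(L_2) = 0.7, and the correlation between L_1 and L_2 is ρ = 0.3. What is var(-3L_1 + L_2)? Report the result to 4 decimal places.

var(L_1) = (0.3)² = 0.09;  var(L_2) = (0.7)² = 0.49
cov(L_1,L_2) = ρ·SD(L_1)·SD(L_2) = 0.3·0.3·0.7 = 0.063
var(-3L_1 + L_2) = (-3)²·var(L_1) + (1)²·var(L_2) + 2·(-3)·(1)·cov(L_1,L_2)
= 9·0.09 + 1·0.49 + -6·0.063 = 0.922

0.9220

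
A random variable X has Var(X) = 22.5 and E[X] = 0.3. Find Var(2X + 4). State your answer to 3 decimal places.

90.000

Var(2X + 4) = (2)²·Var(X) = 4·22.5 = 90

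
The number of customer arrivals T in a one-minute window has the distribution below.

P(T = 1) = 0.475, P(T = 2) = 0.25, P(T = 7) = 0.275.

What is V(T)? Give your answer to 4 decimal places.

E[T] = (1)(0.475) + (2)(0.25) + (7)(0.275) = 2.9
E[T²] = (1)²(0.475) + (2)²(0.25) + (7)²(0.275) = 14.95
V(T) = E[T²] − (E[T])² = 14.95 − (2.9)² = 6.54

6.5400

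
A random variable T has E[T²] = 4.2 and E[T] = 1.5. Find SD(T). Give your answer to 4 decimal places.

1.3964

Var(T) = 4.2 − (1.5)² = 1.95
SD(T) = √1.95 ≈ 1.3964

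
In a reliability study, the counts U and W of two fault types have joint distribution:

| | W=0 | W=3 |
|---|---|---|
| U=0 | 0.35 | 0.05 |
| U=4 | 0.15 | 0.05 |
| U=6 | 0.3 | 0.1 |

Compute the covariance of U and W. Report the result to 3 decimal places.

E[U] = 3.2,  E[W] = 0.6
E[UW] = 2.4
cov(U,W) = E[UW] − E[U]E[W] = 2.4 − (3.2)(0.6) = 0.48

0.480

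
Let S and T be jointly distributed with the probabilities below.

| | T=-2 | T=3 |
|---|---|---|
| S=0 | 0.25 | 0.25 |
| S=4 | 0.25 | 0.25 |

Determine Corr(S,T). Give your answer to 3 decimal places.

0.000

E[S] = 2,  E[T] = 0.5
E[ST] = 1
Cov(S,T) = E[ST] − E[S]E[T] = 1 − (2)(0.5) = 0
Var(S) = 4,  Var(T) = 6.25
ρ = 0 / √(4·6.25) ≈ 0.000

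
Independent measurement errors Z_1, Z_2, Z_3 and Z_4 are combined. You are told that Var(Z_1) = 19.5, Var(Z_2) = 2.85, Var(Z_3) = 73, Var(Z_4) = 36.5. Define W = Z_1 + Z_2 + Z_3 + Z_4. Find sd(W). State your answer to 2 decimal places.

By independence, Var(W) = (1)²Var(Z_1) + (1)²Var(Z_2) + (1)²Var(Z_3) + (1)²Var(Z_4)
= (1)²·19.5 + (1)²·2.85 + (1)²·73 + (1)²·36.5 = 131.85
sd(W) = √131.85 ≈ 11.48

11.48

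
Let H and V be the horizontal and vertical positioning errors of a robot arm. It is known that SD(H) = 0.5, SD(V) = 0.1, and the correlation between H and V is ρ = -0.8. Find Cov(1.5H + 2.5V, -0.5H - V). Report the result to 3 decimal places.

-0.103

Var(H) = (0.5)² = 0.25;  Var(V) = (0.1)² = 0.01
Cov(H,V) = ρ·SD(H)·SD(V) = -0.8·0.5·0.1 = -0.04
Cov(1.5H + 2.5V, -0.5H - V) = (1.5)(-0.5)Var(H) + (2.5)(-1)Var(V) + [(1.5)(-1) + (2.5)(-0.5)]Cov(H,V)
= -0.75·0.25 + -2.5·0.01 + -2.75·-0.04 = -0.1025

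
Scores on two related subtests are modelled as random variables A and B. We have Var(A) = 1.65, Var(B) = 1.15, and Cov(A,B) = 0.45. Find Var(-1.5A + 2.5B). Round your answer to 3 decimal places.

7.525

Var(-1.5A + 2.5B) = (-1.5)²·Var(A) + (2.5)²·Var(B) + 2·(-1.5)·(2.5)·Cov(A,B)
= 2.25·1.65 + 6.25·1.15 + -7.5·0.45 = 7.525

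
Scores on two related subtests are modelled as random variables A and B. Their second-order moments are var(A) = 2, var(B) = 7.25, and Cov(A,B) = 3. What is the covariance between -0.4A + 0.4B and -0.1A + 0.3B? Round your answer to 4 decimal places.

0.4700

Cov(-0.4A + 0.4B, -0.1A + 0.3B) = (-0.4)(-0.1)var(A) + (0.4)(0.3)var(B) + [(-0.4)(0.3) + (0.4)(-0.1)]Cov(A,B)
= 0.04·2 + 0.12·7.25 + -0.16·3 = 0.47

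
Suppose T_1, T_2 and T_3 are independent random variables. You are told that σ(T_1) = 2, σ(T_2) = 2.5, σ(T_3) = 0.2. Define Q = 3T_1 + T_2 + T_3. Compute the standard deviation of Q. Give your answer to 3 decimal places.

Var(T_1) = 4, Var(T_2) = 6.25, Var(T_3) = 0.04
By independence, Var(Q) = (3)²Var(T_1) + (1)²Var(T_2) + (1)²Var(T_3)
= (3)²·4 + (1)²·6.25 + (1)²·0.04 = 42.29
σ(Q) = √42.29 ≈ 6.503

6.503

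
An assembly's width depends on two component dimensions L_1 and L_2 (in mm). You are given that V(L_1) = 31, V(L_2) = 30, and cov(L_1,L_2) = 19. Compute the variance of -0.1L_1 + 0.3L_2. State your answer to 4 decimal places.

1.8700

V(-0.1L_1 + 0.3L_2) = (-0.1)²·V(L_1) + (0.3)²·V(L_2) + 2·(-0.1)·(0.3)·cov(L_1,L_2)
= 0.01·31 + 0.09·30 + -0.06·19 = 1.87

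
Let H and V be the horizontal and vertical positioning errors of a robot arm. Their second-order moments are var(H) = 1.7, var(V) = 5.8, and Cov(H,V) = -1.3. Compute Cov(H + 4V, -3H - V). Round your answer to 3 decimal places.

Cov(H + 4V, -3H - V) = (1)(-3)var(H) + (4)(-1)var(V) + [(1)(-1) + (4)(-3)]Cov(H,V)
= -3·1.7 + -4·5.8 + -13·-1.3 = -11.4

-11.400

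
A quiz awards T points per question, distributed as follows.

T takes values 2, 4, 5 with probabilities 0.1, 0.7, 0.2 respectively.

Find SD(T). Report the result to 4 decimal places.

E[T] = (2)(0.1) + (4)(0.7) + (5)(0.2) = 4
E[T²] = (2)²(0.1) + (4)²(0.7) + (5)²(0.2) = 16.6
Var(T) = E[T²] − (E[T])² = 16.6 − (4)² = 0.6
SD(T) = √0.6 ≈ 0.7746

0.7746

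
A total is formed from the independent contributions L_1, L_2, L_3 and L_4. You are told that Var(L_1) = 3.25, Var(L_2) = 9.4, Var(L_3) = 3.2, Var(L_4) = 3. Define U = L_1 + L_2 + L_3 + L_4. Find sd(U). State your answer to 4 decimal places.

By independence, Var(U) = (1)²Var(L_1) + (1)²Var(L_2) + (1)²Var(L_3) + (1)²Var(L_4)
= (1)²·3.25 + (1)²·9.4 + (1)²·3.2 + (1)²·3 = 18.85
sd(U) = √18.85 ≈ 4.3417

4.3417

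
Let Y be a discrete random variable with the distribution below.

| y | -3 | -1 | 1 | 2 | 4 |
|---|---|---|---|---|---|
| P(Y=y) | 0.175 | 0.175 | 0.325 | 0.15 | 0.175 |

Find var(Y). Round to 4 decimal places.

E[Y] = (-3)(0.175) + (-1)(0.175) + (1)(0.325) + (2)(0.15) + (4)(0.175) = 0.625
E[Y²] = (-3)²(0.175) + (-1)²(0.175) + (1)²(0.325) + (2)²(0.15) + (4)²(0.175) = 5.475
var(Y) = E[Y²] − (E[Y])² = 5.475 − (0.625)² = 5.084375

5.0844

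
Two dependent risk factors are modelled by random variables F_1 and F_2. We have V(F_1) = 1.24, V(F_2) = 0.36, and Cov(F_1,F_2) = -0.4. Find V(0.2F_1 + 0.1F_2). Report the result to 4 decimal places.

V(0.2F_1 + 0.1F_2) = (0.2)²·V(F_1) + (0.1)²·V(F_2) + 2·(0.2)·(0.1)·Cov(F_1,F_2)
= 0.04·1.24 + 0.01·0.36 + 0.04·-0.4 = 0.0372

0.0372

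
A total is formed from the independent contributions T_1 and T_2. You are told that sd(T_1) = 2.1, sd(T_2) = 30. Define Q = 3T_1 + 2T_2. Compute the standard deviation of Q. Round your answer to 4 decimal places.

60.3298

V(T_1) = 4.41, V(T_2) = 900
By independence, V(Q) = (3)²V(T_1) + (2)²V(T_2)
= (3)²·4.41 + (2)²·900 = 3639.69
sd(Q) = √3639.69 ≈ 60.3298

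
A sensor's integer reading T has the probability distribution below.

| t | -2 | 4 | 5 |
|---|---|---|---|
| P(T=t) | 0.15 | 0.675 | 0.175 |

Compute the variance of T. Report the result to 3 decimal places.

5.049

E[T] = (-2)(0.15) + (4)(0.675) + (5)(0.175) = 3.275
E[T²] = (-2)²(0.15) + (4)²(0.675) + (5)²(0.175) = 15.775
V(T) = E[T²] − (E[T])² = 15.775 − (3.275)² = 5.049375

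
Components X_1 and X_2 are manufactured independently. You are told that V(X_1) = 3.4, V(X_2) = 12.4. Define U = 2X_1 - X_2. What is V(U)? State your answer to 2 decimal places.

26.00

By independence, V(U) = (2)²V(X_1) + (-1)²V(X_2)
= (2)²·3.4 + (-1)²·12.4 = 26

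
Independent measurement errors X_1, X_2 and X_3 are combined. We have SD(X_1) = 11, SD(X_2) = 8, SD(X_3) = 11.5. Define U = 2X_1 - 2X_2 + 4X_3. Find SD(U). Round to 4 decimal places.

Var(X_1) = 121, Var(X_2) = 64, Var(X_3) = 132.25
By independence, Var(U) = (2)²Var(X_1) + (-2)²Var(X_2) + (4)²Var(X_3)
= (2)²·121 + (-2)²·64 + (4)²·132.25 = 2856
SD(U) = √2856 ≈ 53.4416

53.4416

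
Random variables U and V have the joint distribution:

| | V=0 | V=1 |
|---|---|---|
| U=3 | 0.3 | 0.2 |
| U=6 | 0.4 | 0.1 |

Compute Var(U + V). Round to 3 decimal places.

2.160

E[U] = 4.5,  E[V] = 0.3,  E[UV] = 1.2
Var(U) = 22.5 − (4.5)² = 2.25;  Var(V) = 0.3 − (0.3)² = 0.21
cov(U,V) = 1.2 − (4.5)(0.3) = -0.15
Var(U + V) = (1)²·2.25 + (1)²·0.21 + 2·(1)·(1)·-0.15 = 2.16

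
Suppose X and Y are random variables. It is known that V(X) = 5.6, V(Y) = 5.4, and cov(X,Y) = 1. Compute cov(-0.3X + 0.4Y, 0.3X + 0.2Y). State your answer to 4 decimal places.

cov(-0.3X + 0.4Y, 0.3X + 0.2Y) = (-0.3)(0.3)V(X) + (0.4)(0.2)V(Y) + [(-0.3)(0.2) + (0.4)(0.3)]cov(X,Y)
= -0.09·5.6 + 0.08·5.4 + 0.06·1 = -0.012

-0.0120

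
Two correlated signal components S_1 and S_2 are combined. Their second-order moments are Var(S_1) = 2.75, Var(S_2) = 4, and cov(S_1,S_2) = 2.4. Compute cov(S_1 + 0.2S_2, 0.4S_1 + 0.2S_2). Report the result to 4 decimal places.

cov(S_1 + 0.2S_2, 0.4S_1 + 0.2S_2) = (1)(0.4)Var(S_1) + (0.2)(0.2)Var(S_2) + [(1)(0.2) + (0.2)(0.4)]cov(S_1,S_2)
= 0.4·2.75 + 0.04·4 + 0.28·2.4 = 1.932

1.9320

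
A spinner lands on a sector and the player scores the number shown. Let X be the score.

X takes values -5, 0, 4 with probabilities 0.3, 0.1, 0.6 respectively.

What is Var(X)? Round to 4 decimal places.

16.2900

E[X] = (-5)(0.3) + (0)(0.1) + (4)(0.6) = 0.9
E[X²] = (-5)²(0.3) + (0)²(0.1) + (4)²(0.6) = 17.1
Var(X) = E[X²] − (E[X])² = 17.1 − (0.9)² = 16.29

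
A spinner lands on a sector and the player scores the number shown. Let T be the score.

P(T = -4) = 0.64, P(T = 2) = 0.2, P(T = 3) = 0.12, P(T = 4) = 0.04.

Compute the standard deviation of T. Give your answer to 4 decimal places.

3.1734

E[T] = (-4)(0.64) + (2)(0.2) + (3)(0.12) + (4)(0.04) = -1.64
E[T²] = (-4)²(0.64) + (2)²(0.2) + (3)²(0.12) + (4)²(0.04) = 12.76
Var(T) = E[T²] − (E[T])² = 12.76 − (-1.64)² = 10.0704
σ(T) = √10.0704 ≈ 3.1734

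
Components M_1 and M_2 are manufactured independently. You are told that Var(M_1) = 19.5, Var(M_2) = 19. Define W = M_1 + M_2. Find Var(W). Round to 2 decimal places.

By independence, Var(W) = (1)²Var(M_1) + (1)²Var(M_2)
= (1)²·19.5 + (1)²·19 = 38.5

38.50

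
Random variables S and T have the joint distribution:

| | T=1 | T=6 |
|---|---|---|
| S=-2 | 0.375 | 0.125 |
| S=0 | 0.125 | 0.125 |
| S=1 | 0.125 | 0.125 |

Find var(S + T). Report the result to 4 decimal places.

9.1094

E[S] = -0.75,  E[T] = 2.875,  E[ST] = -1.375
var(S) = 2.25 − (-0.75)² = 1.6875;  var(T) = 14.125 − (2.875)² = 5.859375
Cov(S,T) = -1.375 − (-0.75)(2.875) = 0.78125
var(S + T) = (1)²·1.6875 + (1)²·5.859375 + 2·(1)·(1)·0.78125 = 9.109375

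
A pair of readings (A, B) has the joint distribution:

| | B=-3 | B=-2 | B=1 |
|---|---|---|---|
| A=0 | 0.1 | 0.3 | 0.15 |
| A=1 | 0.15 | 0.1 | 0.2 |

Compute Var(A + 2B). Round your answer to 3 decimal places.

11.648

E[A] = 0.45,  E[B] = -1.2,  E[AB] = -0.45
Var(A) = 0.45 − (0.45)² = 0.2475;  Var(B) = 4.2 − (-1.2)² = 2.76
cov(A,B) = -0.45 − (0.45)(-1.2) = 0.09
Var(A + 2B) = (1)²·0.2475 + (2)²·2.76 + 2·(1)·(2)·0.09 = 11.6475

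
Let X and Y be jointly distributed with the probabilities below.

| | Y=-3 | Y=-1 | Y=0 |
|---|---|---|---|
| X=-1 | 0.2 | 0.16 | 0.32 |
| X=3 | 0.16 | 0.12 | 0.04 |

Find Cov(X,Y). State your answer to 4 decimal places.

E[X] = 0.28,  E[Y] = -1.36
E[XY] = -1.04
Cov(X,Y) = E[XY] − E[X]E[Y] = -1.04 − (0.28)(-1.36) = -0.6592

-0.6592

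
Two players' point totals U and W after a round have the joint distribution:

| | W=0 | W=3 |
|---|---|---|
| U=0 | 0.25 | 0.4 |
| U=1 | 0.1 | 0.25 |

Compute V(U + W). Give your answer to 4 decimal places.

E[U] = 0.35,  E[W] = 1.95,  E[UW] = 0.75
V(U) = 0.35 − (0.35)² = 0.2275;  V(W) = 5.85 − (1.95)² = 2.0475
cov(U,W) = 0.75 − (0.35)(1.95) = 0.0675
V(U + W) = (1)²·0.2275 + (1)²·2.0475 + 2·(1)·(1)·0.0675 = 2.41

2.4100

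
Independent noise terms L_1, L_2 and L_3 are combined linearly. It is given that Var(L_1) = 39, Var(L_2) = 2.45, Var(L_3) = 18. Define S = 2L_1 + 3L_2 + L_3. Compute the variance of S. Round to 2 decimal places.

196.05

By independence, Var(S) = (2)²Var(L_1) + (3)²Var(L_2) + (1)²Var(L_3)
= (2)²·39 + (3)²·2.45 + (1)²·18 = 196.05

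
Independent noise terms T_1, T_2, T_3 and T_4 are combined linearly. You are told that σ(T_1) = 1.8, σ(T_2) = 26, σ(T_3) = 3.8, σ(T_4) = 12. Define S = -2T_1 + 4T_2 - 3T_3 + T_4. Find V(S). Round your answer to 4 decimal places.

11102.9200

V(T_1) = 3.24, V(T_2) = 676, V(T_3) = 14.44, V(T_4) = 144
By independence, V(S) = (-2)²V(T_1) + (4)²V(T_2) + (-3)²V(T_3) + (1)²V(T_4)
= (-2)²·3.24 + (4)²·676 + (-3)²·14.44 + (1)²·144 = 11102.92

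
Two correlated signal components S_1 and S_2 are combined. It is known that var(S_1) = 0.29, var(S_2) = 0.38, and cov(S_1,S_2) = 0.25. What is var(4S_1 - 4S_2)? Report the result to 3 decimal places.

2.720

var(4S_1 - 4S_2) = (4)²·var(S_1) + (-4)²·var(S_2) + 2·(4)·(-4)·cov(S_1,S_2)
= 16·0.29 + 16·0.38 + -32·0.25 = 2.72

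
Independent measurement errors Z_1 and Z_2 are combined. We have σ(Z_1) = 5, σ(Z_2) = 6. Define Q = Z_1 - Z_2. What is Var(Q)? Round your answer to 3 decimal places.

Var(Z_1) = 25, Var(Z_2) = 36
By independence, Var(Q) = (1)²Var(Z_1) + (-1)²Var(Z_2)
= (1)²·25 + (-1)²·36 = 61

61.000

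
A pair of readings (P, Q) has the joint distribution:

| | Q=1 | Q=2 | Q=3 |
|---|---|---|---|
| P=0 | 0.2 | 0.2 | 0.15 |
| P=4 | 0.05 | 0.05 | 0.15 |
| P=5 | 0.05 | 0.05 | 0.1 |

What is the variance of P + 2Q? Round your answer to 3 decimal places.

E[P] = 2,  E[Q] = 2.1,  E[PQ] = 4.65
Var(P) = 9 − (2)² = 5;  Var(Q) = 5.1 − (2.1)² = 0.69
Cov(P,Q) = 4.65 − (2)(2.1) = 0.45
Var(P + 2Q) = (1)²·5 + (2)²·0.69 + 2·(1)·(2)·0.45 = 9.56

9.560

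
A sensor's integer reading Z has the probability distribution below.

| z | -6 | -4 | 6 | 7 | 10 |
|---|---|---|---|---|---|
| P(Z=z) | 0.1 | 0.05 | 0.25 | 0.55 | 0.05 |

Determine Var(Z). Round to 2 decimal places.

E[Z] = (-6)(0.1) + (-4)(0.05) + (6)(0.25) + (7)(0.55) + (10)(0.05) = 5.05
E[Z²] = (-6)²(0.1) + (-4)²(0.05) + (6)²(0.25) + (7)²(0.55) + (10)²(0.05) = 45.35
Var(Z) = E[Z²] − (E[Z])² = 45.35 − (5.05)² = 19.8475

19.85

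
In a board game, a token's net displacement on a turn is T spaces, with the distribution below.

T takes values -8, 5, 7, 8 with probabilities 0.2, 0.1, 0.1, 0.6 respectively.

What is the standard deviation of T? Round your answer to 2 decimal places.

E[T] = (-8)(0.2) + (5)(0.1) + (7)(0.1) + (8)(0.6) = 4.4
E[T²] = (-8)²(0.2) + (5)²(0.1) + (7)²(0.1) + (8)²(0.6) = 58.6
Var(T) = E[T²] − (E[T])² = 58.6 − (4.4)² = 39.24
SD(T) = √39.24 ≈ 6.26

6.26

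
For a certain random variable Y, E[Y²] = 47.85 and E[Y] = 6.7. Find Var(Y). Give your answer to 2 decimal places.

Var(Y) = 47.85 − (6.7)² = 2.96

2.96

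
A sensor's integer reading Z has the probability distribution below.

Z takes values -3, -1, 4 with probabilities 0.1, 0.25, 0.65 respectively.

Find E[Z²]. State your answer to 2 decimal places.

11.55

E[Z²] = (-3)²(0.1) + (-1)²(0.25) + (4)²(0.65) = 11.55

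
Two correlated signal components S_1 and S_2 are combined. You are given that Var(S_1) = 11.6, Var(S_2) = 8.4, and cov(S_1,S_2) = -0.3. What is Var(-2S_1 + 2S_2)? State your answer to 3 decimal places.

Var(-2S_1 + 2S_2) = (-2)²·Var(S_1) + (2)²·Var(S_2) + 2·(-2)·(2)·cov(S_1,S_2)
= 4·11.6 + 4·8.4 + -8·-0.3 = 82.4

82.400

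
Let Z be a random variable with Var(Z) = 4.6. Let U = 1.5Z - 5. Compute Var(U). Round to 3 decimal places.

10.350

Var(1.5Z - 5) = (1.5)²·Var(Z) = 2.25·4.6 = 10.35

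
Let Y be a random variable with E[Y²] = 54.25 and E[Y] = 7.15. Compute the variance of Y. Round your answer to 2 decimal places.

3.13

var(Y) = 54.25 − (7.15)² = 3.1275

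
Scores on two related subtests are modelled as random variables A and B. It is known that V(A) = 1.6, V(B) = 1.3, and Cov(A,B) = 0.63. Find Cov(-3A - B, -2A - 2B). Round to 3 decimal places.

Cov(-3A - B, -2A - 2B) = (-3)(-2)V(A) + (-1)(-2)V(B) + [(-3)(-2) + (-1)(-2)]Cov(A,B)
= 6·1.6 + 2·1.3 + 8·0.63 = 17.24

17.240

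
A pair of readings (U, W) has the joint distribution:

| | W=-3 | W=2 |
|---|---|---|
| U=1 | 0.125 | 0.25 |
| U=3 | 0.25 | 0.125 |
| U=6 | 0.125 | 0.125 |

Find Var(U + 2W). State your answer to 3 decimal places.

E[U] = 3,  E[W] = -0.5,  E[UW] = -2.125
Var(U) = 12.75 − (3)² = 3.75;  Var(W) = 6.5 − (-0.5)² = 6.25
Cov(U,W) = -2.125 − (3)(-0.5) = -0.625
Var(U + 2W) = (1)²·3.75 + (2)²·6.25 + 2·(1)·(2)·-0.625 = 26.25

26.250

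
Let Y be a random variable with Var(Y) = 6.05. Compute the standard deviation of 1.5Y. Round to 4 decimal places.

Var(1.5Y) = (1.5)²·6.05 = 13.6125
σ(1.5Y) = √13.6125 ≈ 3.6895

3.6895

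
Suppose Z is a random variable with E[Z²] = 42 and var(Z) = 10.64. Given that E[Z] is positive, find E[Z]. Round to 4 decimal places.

5.6000

(E[Z])² = E[Z²] − var(Z) = 42 − 10.64 = 31.36
E[Z] = √31.36 = 5.6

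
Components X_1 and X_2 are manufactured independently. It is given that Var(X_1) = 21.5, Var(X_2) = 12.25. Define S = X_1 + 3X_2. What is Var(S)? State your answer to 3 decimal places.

131.750

By independence, Var(S) = (1)²Var(X_1) + (3)²Var(X_2)
= (1)²·21.5 + (3)²·12.25 = 131.75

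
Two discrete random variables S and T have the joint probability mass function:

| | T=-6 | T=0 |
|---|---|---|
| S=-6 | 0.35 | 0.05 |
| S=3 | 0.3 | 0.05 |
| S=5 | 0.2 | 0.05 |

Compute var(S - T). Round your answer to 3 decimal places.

27.000

E[S] = -0.1,  E[T] = -5.1,  E[ST] = 1.2
var(S) = 23.8 − (-0.1)² = 23.79;  var(T) = 30.6 − (-5.1)² = 4.59
Cov(S,T) = 1.2 − (-0.1)(-5.1) = 0.69
var(S - T) = (1)²·23.79 + (-1)²·4.59 + 2·(1)·(-1)·0.69 = 27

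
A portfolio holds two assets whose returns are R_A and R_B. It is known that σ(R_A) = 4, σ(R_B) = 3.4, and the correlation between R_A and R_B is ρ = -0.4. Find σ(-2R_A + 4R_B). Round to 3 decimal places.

V(R_A) = (4)² = 16;  V(R_B) = (3.4)² = 11.56
cov(R_A,R_B) = ρ·σ(R_A)·σ(R_B) = -0.4·4·3.4 = -5.44
V(-2R_A + 4R_B) = (-2)²·V(R_A) + (4)²·V(R_B) + 2·(-2)·(4)·cov(R_A,R_B)
= 4·16 + 16·11.56 + -16·-5.44 = 336
σ(-2R_A + 4R_B) = √336 ≈ 18.330

18.330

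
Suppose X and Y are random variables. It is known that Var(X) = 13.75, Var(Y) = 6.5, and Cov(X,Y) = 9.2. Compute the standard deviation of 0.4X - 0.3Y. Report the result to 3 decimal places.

Var(0.4X - 0.3Y) = (0.4)²·Var(X) + (-0.3)²·Var(Y) + 2·(0.4)·(-0.3)·Cov(X,Y)
= 0.16·13.75 + 0.09·6.5 + -0.24·9.2 = 0.577
sd(0.4X - 0.3Y) = √0.577 ≈ 0.760

0.760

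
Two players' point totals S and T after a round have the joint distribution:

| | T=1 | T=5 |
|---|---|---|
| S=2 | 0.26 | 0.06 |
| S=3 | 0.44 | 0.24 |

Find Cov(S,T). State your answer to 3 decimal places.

E[S] = 2.68,  E[T] = 2.2
E[ST] = 6.04
Cov(S,T) = E[ST] − E[S]E[T] = 6.04 − (2.68)(2.2) = 0.144

0.144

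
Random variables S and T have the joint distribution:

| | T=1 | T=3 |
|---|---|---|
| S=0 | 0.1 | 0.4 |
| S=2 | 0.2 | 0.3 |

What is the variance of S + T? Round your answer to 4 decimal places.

E[S] = 1,  E[T] = 2.4,  E[ST] = 2.2
Var(S) = 2 − (1)² = 1;  Var(T) = 6.6 − (2.4)² = 0.84
cov(S,T) = 2.2 − (1)(2.4) = -0.2
Var(S + T) = (1)²·1 + (1)²·0.84 + 2·(1)·(1)·-0.2 = 1.44

1.4400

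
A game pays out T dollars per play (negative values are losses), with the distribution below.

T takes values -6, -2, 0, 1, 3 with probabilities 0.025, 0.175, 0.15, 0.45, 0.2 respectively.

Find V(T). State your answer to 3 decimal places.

E[T] = (-6)(0.025) + (-2)(0.175) + (0)(0.15) + (1)(0.45) + (3)(0.2) = 0.55
E[T²] = (-6)²(0.025) + (-2)²(0.175) + (0)²(0.15) + (1)²(0.45) + (3)²(0.2) = 3.85
V(T) = E[T²] − (E[T])² = 3.85 − (0.55)² = 3.5475

3.548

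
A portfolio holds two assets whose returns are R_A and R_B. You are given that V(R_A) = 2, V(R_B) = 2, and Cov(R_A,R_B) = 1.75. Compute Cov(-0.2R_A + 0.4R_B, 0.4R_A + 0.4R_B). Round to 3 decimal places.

Cov(-0.2R_A + 0.4R_B, 0.4R_A + 0.4R_B) = (-0.2)(0.4)V(R_A) + (0.4)(0.4)V(R_B) + [(-0.2)(0.4) + (0.4)(0.4)]Cov(R_A,R_B)
= -0.08·2 + 0.16·2 + 0.08·1.75 = 0.3

0.300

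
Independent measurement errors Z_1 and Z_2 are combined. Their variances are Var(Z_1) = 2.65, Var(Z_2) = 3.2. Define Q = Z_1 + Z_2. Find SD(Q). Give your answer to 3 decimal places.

2.419

By independence, Var(Q) = (1)²Var(Z_1) + (1)²Var(Z_2)
= (1)²·2.65 + (1)²·3.2 = 5.85
SD(Q) = √5.85 ≈ 2.419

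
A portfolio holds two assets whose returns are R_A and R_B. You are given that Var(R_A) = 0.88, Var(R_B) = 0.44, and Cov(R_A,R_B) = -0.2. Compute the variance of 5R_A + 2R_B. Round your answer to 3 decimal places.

19.760

Var(5R_A + 2R_B) = (5)²·Var(R_A) + (2)²·Var(R_B) + 2·(5)·(2)·Cov(R_A,R_B)
= 25·0.88 + 4·0.44 + 20·-0.2 = 19.76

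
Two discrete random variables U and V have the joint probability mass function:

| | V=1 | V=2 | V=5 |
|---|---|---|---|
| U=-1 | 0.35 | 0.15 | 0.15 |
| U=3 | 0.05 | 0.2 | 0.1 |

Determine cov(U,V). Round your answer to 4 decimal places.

0.5100

E[U] = 0.4,  E[V] = 2.35
E[UV] = 1.45
cov(U,V) = E[UV] − E[U]E[V] = 1.45 − (0.4)(2.35) = 0.51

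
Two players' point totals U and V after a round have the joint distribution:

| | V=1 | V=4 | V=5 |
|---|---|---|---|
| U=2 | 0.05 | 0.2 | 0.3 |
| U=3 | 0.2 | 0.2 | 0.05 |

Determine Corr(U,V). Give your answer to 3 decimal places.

-0.476

E[U] = 2.45,  E[V] = 3.6
E[UV] = 8.45
Cov(U,V) = E[UV] − E[U]E[V] = 8.45 − (2.45)(3.6) = -0.37
var(U) = 0.2475,  var(V) = 2.44
ρ = -0.37 / √(0.2475·2.44) ≈ -0.476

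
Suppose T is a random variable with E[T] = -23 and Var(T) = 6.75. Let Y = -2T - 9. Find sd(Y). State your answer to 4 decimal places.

5.1962

Var(-2T - 9) = (-2)²·6.75 = 27
sd(Y) = √27 ≈ 5.1962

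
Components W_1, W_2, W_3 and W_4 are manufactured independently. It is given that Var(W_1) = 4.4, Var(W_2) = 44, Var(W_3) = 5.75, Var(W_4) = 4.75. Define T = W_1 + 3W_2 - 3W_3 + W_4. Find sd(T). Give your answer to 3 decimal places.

By independence, Var(T) = (1)²Var(W_1) + (3)²Var(W_2) + (-3)²Var(W_3) + (1)²Var(W_4)
= (1)²·4.4 + (3)²·44 + (-3)²·5.75 + (1)²·4.75 = 456.9
sd(T) = √456.9 ≈ 21.375

21.375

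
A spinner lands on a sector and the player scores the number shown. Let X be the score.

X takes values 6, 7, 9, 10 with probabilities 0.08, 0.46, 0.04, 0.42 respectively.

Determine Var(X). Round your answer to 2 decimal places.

2.43

E[X] = (6)(0.08) + (7)(0.46) + (9)(0.04) + (10)(0.42) = 8.26
E[X²] = (6)²(0.08) + (7)²(0.46) + (9)²(0.04) + (10)²(0.42) = 70.66
Var(X) = E[X²] − (E[X])² = 70.66 − (8.26)² = 2.4324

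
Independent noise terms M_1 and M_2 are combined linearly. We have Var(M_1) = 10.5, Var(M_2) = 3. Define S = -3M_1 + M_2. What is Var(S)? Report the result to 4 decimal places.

By independence, Var(S) = (-3)²Var(M_1) + (1)²Var(M_2)
= (-3)²·10.5 + (1)²·3 = 97.5

97.5000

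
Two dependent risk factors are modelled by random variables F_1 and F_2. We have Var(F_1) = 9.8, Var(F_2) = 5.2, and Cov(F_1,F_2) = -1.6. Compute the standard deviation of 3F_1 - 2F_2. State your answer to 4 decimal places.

11.3225

Var(3F_1 - 2F_2) = (3)²·Var(F_1) + (-2)²·Var(F_2) + 2·(3)·(-2)·Cov(F_1,F_2)
= 9·9.8 + 4·5.2 + -12·-1.6 = 128.2
sd(3F_1 - 2F_2) = √128.2 ≈ 11.3225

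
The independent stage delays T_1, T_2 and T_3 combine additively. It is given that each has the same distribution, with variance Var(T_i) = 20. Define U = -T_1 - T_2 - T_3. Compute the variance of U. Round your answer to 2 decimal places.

60.00

By independence, Var(U) = (-1)²Var(T_1) + (-1)²Var(T_2) + (-1)²Var(T_3)
= (-1)²·20 + (-1)²·20 + (-1)²·20 = 60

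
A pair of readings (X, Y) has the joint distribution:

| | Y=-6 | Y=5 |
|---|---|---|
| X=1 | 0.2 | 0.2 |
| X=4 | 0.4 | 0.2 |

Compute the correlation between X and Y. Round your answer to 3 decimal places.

-0.167

E[X] = 2.8,  E[Y] = -1.6
E[XY] = -5.8
Cov(X,Y) = E[XY] − E[X]E[Y] = -5.8 − (2.8)(-1.6) = -1.32
var(X) = 2.16,  var(Y) = 29.04
ρ = -1.32 / √(2.16·29.04) ≈ -0.167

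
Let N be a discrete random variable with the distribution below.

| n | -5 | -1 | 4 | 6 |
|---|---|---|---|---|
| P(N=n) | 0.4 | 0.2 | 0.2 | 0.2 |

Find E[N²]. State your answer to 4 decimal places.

20.6000

E[N²] = (-5)²(0.4) + (-1)²(0.2) + (4)²(0.2) + (6)²(0.2) = 20.6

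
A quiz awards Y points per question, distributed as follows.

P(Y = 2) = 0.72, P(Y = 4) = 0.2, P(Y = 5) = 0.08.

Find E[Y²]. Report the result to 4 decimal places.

8.0800

E[Y²] = (2)²(0.72) + (4)²(0.2) + (5)²(0.08) = 8.08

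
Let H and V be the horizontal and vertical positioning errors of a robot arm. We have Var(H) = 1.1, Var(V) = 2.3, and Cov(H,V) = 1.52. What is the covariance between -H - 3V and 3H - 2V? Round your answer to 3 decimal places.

Cov(-H - 3V, 3H - 2V) = (-1)(3)Var(H) + (-3)(-2)Var(V) + [(-1)(-2) + (-3)(3)]Cov(H,V)
= -3·1.1 + 6·2.3 + -7·1.52 = -0.14

-0.140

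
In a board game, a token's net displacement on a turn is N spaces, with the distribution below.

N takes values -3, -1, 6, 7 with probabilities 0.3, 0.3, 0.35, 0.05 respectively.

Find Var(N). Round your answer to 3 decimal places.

16.488

E[N] = (-3)(0.3) + (-1)(0.3) + (6)(0.35) + (7)(0.05) = 1.25
E[N²] = (-3)²(0.3) + (-1)²(0.3) + (6)²(0.35) + (7)²(0.05) = 18.05
Var(N) = E[N²] − (E[N])² = 18.05 − (1.25)² = 16.4875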